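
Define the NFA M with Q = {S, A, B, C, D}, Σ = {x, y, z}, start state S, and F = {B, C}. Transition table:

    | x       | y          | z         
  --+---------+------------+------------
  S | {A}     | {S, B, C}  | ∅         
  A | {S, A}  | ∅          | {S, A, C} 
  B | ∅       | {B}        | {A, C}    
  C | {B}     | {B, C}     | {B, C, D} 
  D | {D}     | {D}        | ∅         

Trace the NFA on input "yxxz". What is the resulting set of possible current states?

Start in {S}.
Read 'y': S→{S, B, C}; now {S, B, C}.
Read 'x': S→{A}, B→∅, C→{B}; now {A, B}.
Read 'x': A→{S, A}, B→∅; now {S, A}.
Read 'z': S→∅, A→{S, A, C}; now {S, A, C}.

{S, A, C}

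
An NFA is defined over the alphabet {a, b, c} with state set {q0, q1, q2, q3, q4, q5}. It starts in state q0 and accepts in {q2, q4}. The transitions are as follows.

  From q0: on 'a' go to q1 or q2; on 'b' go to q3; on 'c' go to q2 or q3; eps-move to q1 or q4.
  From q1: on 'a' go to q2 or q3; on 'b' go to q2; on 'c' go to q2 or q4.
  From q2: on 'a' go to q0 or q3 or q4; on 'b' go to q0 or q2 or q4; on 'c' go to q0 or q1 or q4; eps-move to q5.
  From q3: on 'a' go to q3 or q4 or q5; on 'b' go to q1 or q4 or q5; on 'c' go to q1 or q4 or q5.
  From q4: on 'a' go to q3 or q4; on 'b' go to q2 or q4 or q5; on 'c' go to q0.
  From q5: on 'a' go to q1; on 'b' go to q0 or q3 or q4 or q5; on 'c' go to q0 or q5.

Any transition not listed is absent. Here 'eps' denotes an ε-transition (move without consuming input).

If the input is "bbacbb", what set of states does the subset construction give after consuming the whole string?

{q0, q1, q2, q3, q4, q5}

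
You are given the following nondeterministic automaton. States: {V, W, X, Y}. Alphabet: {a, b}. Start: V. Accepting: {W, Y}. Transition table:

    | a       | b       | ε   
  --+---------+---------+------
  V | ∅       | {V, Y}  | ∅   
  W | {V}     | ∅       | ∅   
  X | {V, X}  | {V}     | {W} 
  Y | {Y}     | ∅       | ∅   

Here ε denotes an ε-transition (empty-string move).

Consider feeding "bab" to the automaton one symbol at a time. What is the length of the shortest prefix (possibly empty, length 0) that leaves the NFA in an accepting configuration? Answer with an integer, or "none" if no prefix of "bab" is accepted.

Start in {V}.
Read 'b': V→{V, Y}; now {V, Y}.
None of the earlier sets intersect F, but {V, Y} does.

1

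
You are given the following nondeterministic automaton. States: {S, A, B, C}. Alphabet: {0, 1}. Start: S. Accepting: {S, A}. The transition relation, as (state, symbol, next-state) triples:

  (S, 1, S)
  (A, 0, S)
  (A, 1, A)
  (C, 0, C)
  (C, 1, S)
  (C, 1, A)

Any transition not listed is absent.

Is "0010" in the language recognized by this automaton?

Start in {S}.
Read '0': S→∅; now ∅.
The set is empty and remains empty for the remaining 3 symbols.
The final set ∅ contains no accepting state.

No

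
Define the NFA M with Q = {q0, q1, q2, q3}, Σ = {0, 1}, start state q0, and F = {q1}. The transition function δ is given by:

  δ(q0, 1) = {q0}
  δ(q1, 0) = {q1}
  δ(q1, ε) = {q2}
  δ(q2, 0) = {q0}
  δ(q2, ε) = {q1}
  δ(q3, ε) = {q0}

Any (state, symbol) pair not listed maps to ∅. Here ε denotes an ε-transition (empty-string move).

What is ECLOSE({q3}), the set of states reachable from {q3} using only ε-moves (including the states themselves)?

{q0, q3}

Begin with {q3}.
ε-move q3 → q0; add q0.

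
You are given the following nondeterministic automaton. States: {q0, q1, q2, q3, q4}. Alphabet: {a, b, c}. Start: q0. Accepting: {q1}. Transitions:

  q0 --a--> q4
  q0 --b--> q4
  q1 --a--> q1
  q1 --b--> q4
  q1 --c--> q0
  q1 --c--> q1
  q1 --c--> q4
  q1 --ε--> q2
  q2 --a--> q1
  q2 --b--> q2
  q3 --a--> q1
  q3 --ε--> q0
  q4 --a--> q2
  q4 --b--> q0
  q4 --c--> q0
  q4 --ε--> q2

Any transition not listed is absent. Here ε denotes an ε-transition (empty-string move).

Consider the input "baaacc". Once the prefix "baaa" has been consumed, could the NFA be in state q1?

Yes

Start in {q0}.
Read 'b': q0→{q4}; union {q4}; ε-closure = {q2, q4}.
Read 'a': q2→{q1}, q4→{q2}; now {q1, q2}.
Read 'a': q1→{q1}, q2→{q1}; union {q1}; ε-closure = {q1, q2}.
Read 'a': q1→{q1}, q2→{q1}; union {q1}; ε-closure = {q1, q2}.
State q1 is in {q1, q2}.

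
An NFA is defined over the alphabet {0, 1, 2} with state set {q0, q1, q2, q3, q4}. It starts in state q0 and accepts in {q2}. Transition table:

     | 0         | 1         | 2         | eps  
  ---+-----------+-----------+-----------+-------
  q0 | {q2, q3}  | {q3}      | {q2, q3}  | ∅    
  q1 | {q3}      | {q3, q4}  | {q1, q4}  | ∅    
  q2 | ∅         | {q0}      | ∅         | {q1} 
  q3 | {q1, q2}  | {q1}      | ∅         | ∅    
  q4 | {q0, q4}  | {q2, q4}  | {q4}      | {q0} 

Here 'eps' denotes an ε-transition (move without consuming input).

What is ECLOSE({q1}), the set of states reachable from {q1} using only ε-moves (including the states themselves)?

Begin with {q1}.
No ε-moves leave this set, so the closure equals the set itself.

{q1}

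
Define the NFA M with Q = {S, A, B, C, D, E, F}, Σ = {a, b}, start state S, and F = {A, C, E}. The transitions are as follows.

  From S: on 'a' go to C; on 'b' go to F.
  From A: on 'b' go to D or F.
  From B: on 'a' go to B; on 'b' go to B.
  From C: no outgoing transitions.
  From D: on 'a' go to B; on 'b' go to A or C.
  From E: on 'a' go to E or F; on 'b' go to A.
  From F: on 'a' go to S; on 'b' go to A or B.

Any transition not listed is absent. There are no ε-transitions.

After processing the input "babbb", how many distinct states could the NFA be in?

3

Start in {S}.
Read 'b': {S} → {F}.
Read 'a': {F} → {S}.
Read 'b': {S} → {F}.
Read 'b': {F} → {A, B}.
Read 'b': {A, B} → {B, D, F}.
That set has 3 states.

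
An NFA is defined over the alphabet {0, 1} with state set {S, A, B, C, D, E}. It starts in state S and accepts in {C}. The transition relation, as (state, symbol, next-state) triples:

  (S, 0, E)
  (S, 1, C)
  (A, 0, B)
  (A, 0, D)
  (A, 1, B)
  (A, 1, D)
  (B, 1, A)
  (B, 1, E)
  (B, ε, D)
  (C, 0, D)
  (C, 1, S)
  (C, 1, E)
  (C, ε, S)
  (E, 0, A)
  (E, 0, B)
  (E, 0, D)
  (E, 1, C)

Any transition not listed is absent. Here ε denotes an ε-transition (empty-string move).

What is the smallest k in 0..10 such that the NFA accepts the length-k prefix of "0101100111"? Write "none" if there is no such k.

2

Start in {S}.
Read '0': {S} → {E}.
Read '1': {E} → {S, C}.
None of the earlier sets intersect F, but {S, C} does.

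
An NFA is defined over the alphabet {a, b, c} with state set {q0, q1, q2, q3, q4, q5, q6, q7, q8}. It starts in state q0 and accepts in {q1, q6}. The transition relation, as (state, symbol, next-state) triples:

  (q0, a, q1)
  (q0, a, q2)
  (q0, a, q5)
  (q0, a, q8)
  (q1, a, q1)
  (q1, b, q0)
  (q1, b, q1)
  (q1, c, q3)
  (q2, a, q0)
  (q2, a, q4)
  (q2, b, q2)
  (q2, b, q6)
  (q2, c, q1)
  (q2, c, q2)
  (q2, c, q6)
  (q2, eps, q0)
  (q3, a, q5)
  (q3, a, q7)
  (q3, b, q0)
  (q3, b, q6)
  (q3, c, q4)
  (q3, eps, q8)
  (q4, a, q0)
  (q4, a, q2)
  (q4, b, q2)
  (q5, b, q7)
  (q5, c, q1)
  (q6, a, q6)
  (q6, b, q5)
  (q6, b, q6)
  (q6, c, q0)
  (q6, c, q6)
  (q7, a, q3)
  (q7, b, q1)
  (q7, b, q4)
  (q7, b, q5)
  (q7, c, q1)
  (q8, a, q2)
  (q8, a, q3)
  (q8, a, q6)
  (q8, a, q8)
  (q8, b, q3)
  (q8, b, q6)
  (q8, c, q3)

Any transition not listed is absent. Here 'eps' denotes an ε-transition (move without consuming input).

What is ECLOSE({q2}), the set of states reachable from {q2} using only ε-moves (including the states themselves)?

{q0, q2}

Begin with {q2}.
ε-move q2 → q0; add q0.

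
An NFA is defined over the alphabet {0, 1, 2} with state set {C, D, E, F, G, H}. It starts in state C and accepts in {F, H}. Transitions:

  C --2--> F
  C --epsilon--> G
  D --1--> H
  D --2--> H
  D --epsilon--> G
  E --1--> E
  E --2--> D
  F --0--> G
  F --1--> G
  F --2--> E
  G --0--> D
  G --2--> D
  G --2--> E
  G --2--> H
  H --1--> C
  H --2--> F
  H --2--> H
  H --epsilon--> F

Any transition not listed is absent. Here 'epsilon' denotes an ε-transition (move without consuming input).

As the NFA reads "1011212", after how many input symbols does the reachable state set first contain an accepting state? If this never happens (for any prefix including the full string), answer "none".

none

Start: ε-closure({C}) = {C, G}.
Read '1': {C, G} → ∅.
The set is empty and remains empty for the remaining 6 symbols.
No reachable set along the way intersects F.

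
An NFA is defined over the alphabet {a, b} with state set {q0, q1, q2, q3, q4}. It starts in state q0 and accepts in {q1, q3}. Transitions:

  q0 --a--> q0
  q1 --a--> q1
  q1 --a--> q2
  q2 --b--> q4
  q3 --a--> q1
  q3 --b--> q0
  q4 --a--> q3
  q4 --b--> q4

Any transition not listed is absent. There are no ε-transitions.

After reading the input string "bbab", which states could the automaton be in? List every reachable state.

∅

Start in {q0}.
Read 'b': {q0} → ∅.
The set is empty and remains empty for the remaining 3 symbols.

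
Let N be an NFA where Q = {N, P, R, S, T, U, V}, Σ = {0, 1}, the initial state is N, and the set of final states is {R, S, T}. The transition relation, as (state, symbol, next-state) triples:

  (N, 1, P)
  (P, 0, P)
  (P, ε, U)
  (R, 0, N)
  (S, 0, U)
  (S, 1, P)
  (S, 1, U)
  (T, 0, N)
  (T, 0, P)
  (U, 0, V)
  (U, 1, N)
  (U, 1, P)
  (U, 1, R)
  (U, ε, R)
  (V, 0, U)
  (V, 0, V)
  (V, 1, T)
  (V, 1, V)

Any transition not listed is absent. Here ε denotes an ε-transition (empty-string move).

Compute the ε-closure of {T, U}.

Begin with {T, U}.
ε-move U → R; add R.

{R, T, U}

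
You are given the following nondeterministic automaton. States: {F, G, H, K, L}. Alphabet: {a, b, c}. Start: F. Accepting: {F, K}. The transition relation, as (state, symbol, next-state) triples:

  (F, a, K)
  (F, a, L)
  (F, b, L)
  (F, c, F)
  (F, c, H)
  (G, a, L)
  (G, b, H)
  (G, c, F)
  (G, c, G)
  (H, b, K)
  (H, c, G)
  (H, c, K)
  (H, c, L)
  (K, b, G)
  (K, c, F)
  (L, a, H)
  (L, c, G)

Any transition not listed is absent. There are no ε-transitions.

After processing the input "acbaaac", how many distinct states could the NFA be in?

0

Start in {F}.
Read 'a': {F} → {K, L}.
Read 'c': {K, L} → {F, G}.
Read 'b': {F, G} → {H, L}.
Read 'a': {H, L} → {H}.
Read 'a': {H} → ∅.
The set is empty and remains empty for the remaining 2 symbols.
That set has 0 states.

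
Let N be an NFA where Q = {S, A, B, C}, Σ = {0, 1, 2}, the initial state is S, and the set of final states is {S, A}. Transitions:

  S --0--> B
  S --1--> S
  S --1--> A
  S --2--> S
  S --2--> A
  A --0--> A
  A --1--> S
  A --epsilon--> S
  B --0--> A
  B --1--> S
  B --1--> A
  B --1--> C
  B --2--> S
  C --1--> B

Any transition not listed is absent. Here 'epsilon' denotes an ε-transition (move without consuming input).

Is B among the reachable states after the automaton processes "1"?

Start in {S}.
Read '1': {S} → {S, A}.
State B is not in {S, A}.

No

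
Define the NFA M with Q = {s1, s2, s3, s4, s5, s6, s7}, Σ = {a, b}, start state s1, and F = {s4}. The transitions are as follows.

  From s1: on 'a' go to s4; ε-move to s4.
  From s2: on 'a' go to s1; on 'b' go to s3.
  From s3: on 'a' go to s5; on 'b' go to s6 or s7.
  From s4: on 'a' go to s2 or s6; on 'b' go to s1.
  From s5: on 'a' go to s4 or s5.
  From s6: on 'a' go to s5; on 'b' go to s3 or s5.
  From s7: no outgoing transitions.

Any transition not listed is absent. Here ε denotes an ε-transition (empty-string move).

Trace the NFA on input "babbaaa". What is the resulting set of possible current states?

{s1, s2, s4, s5, s6}

Start: ε-closure({s1}) = {s1, s4}.
Read 'b': s1→∅, s4→{s1}; union {s1}; ε-closure = {s1, s4}.
Read 'a': s1→{s4}, s4→{s2, s6}; now {s2, s4, s6}.
Read 'b': s2→{s3}, s4→{s1}, s6→{s3, s5}; union {s1, s3, s5}; ε-closure = {s1, s3, s4, s5}.
Read 'b': s1→∅, s3→{s6, s7}, s4→{s1}, s5→∅; union {s1, s6, s7}; ε-closure = {s1, s4, s6, s7}.
Read 'a': s1→{s4}, s4→{s2, s6}, s6→{s5}, s7→∅; now {s2, s4, s5, s6}.
Read 'a': s2→{s1}, s4→{s2, s6}, s5→{s4, s5}, s6→{s5}; now {s1, s2, s4, s5, s6}.
Read 'a': s1→{s4}, s2→{s1}, s4→{s2, s6}, s5→{s4, s5}, s6→{s5}; now {s1, s2, s4, s5, s6}.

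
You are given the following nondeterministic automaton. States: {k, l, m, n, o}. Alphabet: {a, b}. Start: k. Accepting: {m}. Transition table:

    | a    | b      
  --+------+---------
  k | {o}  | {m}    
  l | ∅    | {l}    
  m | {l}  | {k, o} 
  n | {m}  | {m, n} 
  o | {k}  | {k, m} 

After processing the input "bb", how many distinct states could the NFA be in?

Start in {k}.
Read 'b': k→{m}; now {m}.
Read 'b': m→{k, o}; now {k, o}.
That set has 2 states.

2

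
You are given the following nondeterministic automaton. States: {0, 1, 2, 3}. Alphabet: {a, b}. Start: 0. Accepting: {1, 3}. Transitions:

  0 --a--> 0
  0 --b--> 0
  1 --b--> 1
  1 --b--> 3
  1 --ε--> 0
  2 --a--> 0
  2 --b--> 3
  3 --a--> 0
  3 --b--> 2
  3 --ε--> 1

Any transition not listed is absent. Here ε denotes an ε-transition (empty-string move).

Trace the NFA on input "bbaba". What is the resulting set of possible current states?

Start in {0}.
Read 'b': 0→{0}; now {0}.
Read 'b': 0→{0}; now {0}.
Read 'a': 0→{0}; now {0}.
Read 'b': 0→{0}; now {0}.
Read 'a': 0→{0}; now {0}.

{0}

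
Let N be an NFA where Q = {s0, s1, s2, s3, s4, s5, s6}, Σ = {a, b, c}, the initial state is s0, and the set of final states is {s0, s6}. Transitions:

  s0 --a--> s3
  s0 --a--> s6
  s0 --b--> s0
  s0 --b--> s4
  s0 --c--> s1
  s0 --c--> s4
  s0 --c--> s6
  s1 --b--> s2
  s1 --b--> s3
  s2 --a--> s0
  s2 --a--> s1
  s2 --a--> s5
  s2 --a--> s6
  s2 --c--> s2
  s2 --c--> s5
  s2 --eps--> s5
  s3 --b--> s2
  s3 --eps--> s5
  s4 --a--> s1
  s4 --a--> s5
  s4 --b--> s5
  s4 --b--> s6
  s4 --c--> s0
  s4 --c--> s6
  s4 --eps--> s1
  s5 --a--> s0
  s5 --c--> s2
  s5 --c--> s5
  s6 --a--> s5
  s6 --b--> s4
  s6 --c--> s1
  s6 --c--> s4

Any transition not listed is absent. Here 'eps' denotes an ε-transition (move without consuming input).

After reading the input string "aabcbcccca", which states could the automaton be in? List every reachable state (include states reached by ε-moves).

{s0, s1, s3, s5, s6}

Start in {s0}.
Read 'a': s0→{s3, s6}; union {s3, s6}; ε-closure = {s3, s5, s6}.
Read 'a': s3→∅, s5→{s0}, s6→{s5}; now {s0, s5}.
Read 'b': s0→{s0, s4}, s5→∅; union {s0, s4}; ε-closure = {s0, s1, s4}.
Read 'c': s0→{s1, s4, s6}, s1→∅, s4→{s0, s6}; now {s0, s1, s4, s6}.
Read 'b': s0→{s0, s4}, s1→{s2, s3}, s4→{s5, s6}, s6→{s4}; union {s0, s2, s3, s4, s5, s6}; ε-closure = {s0, s1, s2, s3, s4, s5, s6}.
Read 'c': s0→{s1, s4, s6}, s1→∅, s2→{s2, s5}, s3→∅, s4→{s0, s6}, s5→{s2, s5}, s6→{s1, s4}; now {s0, s1, s2, s4, s5, s6}.
Read 'c': s0→{s1, s4, s6}, s1→∅, s2→{s2, s5}, s4→{s0, s6}, s5→{s2, s5}, s6→{s1, s4}; now {s0, s1, s2, s4, s5, s6}.
Read 'c': s0→{s1, s4, s6}, s1→∅, s2→{s2, s5}, s4→{s0, s6}, s5→{s2, s5}, s6→{s1, s4}; now {s0, s1, s2, s4, s5, s6}.
Read 'c': s0→{s1, s4, s6}, s1→∅, s2→{s2, s5}, s4→{s0, s6}, s5→{s2, s5}, s6→{s1, s4}; now {s0, s1, s2, s4, s5, s6}.
Read 'a': s0→{s3, s6}, s1→∅, s2→{s0, s1, s5, s6}, s4→{s1, s5}, s5→{s0}, s6→{s5}; now {s0, s1, s3, s5, s6}.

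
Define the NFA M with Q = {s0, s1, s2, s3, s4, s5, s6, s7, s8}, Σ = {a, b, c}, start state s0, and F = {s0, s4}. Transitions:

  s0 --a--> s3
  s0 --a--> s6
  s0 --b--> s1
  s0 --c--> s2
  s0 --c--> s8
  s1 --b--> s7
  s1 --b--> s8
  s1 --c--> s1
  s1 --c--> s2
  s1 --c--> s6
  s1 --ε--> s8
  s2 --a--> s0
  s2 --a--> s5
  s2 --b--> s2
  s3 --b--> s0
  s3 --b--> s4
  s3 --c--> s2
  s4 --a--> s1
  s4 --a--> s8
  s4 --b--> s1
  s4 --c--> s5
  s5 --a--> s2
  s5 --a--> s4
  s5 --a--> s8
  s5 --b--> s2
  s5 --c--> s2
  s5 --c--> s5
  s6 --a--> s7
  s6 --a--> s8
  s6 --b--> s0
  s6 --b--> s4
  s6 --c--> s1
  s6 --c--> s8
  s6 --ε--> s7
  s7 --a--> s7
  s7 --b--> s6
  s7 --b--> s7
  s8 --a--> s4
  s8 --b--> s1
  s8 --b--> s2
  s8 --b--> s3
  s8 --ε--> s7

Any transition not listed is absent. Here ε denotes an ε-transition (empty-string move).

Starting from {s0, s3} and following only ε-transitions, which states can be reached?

{s0, s3}

Begin with {s0, s3}.
No ε-moves leave this set, so the closure equals the set itself.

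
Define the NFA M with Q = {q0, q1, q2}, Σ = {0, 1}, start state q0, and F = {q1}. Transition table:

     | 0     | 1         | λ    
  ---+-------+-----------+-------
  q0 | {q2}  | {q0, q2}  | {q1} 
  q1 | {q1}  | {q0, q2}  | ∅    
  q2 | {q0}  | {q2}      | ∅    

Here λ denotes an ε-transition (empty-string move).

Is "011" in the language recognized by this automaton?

Start: ε-closure({q0}) = {q0, q1}.
Read '0': {q0, q1} → {q1, q2}.
Read '1': {q1, q2} → {q0, q1, q2}.
Read '1': {q0, q1, q2} → {q0, q1, q2}.
The final set {q0, q1, q2} contains the accepting state q1.

Yes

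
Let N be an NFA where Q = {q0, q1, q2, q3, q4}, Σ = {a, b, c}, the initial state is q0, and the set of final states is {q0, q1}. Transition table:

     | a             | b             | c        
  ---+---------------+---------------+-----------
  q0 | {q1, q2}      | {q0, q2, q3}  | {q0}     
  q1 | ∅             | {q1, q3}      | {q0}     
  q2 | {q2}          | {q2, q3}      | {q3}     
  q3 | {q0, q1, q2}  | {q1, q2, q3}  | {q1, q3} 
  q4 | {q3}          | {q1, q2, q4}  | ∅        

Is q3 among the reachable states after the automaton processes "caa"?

Start in {q0}.
Read 'c': q0→{q0}; now {q0}.
Read 'a': q0→{q1, q2}; now {q1, q2}.
Read 'a': q1→∅, q2→{q2}; now {q2}.
State q3 is not in {q2}.

No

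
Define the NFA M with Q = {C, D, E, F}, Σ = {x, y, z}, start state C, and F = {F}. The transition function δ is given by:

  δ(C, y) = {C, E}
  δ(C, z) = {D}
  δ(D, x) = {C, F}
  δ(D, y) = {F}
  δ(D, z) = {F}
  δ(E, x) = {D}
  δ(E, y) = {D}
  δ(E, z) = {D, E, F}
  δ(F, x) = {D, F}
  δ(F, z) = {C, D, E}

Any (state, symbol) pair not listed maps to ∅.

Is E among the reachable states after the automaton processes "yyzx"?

Start in {C}.
Read 'y': C→{C, E}; now {C, E}.
Read 'y': C→{C, E}, E→{D}; now {C, D, E}.
Read 'z': C→{D}, D→{F}, E→{D, E, F}; now {D, E, F}.
Read 'x': D→{C, F}, E→{D}, F→{D, F}; now {C, D, F}.
State E is not in {C, D, F}.

No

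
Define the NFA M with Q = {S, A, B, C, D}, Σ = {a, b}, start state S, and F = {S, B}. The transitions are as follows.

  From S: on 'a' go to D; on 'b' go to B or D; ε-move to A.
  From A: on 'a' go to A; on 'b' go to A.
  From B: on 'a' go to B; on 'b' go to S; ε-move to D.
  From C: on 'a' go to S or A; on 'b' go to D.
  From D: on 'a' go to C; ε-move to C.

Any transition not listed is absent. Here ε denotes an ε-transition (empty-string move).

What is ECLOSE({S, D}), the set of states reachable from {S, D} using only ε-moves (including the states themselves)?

Begin with {S, D}.
ε-move D → C; add C.
ε-move S → A; add A.

{S, A, C, D}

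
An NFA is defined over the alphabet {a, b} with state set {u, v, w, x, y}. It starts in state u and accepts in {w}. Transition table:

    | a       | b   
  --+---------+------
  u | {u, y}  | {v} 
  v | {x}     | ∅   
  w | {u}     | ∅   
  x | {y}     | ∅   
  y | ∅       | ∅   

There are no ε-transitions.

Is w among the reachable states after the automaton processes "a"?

No

Start in {u}.
Read 'a': u→{u, y}; now {u, y}.
State w is not in {u, y}.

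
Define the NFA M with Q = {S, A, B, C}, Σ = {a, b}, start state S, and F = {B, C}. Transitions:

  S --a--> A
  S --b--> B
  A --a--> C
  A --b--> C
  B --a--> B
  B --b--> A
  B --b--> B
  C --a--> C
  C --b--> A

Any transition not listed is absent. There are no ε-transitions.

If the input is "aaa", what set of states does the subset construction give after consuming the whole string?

{C}

Start in {S}.
Read 'a': S→{A}; now {A}.
Read 'a': A→{C}; now {C}.
Read 'a': C→{C}; now {C}.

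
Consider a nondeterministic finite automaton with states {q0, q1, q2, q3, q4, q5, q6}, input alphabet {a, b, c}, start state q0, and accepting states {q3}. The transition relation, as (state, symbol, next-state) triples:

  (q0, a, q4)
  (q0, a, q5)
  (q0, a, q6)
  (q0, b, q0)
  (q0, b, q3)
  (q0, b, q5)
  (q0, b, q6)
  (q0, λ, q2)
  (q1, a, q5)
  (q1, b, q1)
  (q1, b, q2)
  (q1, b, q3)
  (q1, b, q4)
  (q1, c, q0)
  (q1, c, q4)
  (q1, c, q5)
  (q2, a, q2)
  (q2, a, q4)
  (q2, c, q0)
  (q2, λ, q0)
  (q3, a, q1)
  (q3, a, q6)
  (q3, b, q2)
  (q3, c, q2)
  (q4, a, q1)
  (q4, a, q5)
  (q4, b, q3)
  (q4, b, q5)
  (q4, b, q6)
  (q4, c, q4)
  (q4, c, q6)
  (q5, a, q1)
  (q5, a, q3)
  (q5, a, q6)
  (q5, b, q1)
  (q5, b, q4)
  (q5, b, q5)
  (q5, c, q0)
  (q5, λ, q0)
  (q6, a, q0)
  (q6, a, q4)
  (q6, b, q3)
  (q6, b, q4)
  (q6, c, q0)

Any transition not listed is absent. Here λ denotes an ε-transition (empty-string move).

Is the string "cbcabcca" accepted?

Start: ε-closure({q0}) = {q0, q2}.
Read 'c': q0→∅, q2→{q0}; union {q0}; ε-closure = {q0, q2}.
Read 'b': q0→{q0, q3, q5, q6}, q2→∅; union {q0, q3, q5, q6}; ε-closure = {q0, q2, q3, q5, q6}.
Read 'c': q0→∅, q2→{q0}, q3→{q2}, q5→{q0}, q6→{q0}; now {q0, q2}.
Read 'a': q0→{q4, q5, q6}, q2→{q2, q4}; union {q2, q4, q5, q6}; ε-closure = {q0, q2, q4, q5, q6}.
Read 'b': q0→{q0, q3, q5, q6}, q2→∅, q4→{q3, q5, q6}, q5→{q1, q4, q5}, q6→{q3, q4}; union {q0, q1, q3, q4, q5, q6}; ε-closure = {q0, q1, q2, q3, q4, q5, q6}.
Read 'c': q0→∅, q1→{q0, q4, q5}, q2→{q0}, q3→{q2}, q4→{q4, q6}, q5→{q0}, q6→{q0}; now {q0, q2, q4, q5, q6}.
Read 'c': q0→∅, q2→{q0}, q4→{q4, q6}, q5→{q0}, q6→{q0}; union {q0, q4, q6}; ε-closure = {q0, q2, q4, q6}.
Read 'a': q0→{q4, q5, q6}, q2→{q2, q4}, q4→{q1, q5}, q6→{q0, q4}; now {q0, q1, q2, q4, q5, q6}.
The final set {q0, q1, q2, q4, q5, q6} contains no accepting state.

No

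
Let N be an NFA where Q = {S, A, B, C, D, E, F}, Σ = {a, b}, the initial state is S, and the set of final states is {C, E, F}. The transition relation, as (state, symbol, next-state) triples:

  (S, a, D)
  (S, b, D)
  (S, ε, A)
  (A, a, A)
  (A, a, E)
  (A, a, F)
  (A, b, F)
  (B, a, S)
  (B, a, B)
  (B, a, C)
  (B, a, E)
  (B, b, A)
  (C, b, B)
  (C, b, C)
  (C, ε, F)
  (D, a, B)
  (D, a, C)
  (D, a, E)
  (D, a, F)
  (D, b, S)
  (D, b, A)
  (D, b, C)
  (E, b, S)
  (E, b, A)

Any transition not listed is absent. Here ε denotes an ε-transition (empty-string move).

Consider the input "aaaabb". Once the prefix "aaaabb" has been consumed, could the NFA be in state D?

Yes

Start: ε-closure({S}) = {S, A}.
Read 'a': S→{D}, A→{A, E, F}; now {A, D, E, F}.
Read 'a': A→{A, E, F}, D→{B, C, E, F}, E→∅, F→∅; now {A, B, C, E, F}.
Read 'a': A→{A, E, F}, B→{S, B, C, E}, C→∅, E→∅, F→∅; now {S, A, B, C, E, F}.
Read 'a': S→{D}, A→{A, E, F}, B→{S, B, C, E}, C→∅, E→∅, F→∅; now {S, A, B, C, D, E, F}.
Read 'b': S→{D}, A→{F}, B→{A}, C→{B, C}, D→{S, A, C}, E→{S, A}, F→∅; now {S, A, B, C, D, F}.
Read 'b': S→{D}, A→{F}, B→{A}, C→{B, C}, D→{S, A, C}, F→∅; now {S, A, B, C, D, F}.
State D is in {S, A, B, C, D, F}.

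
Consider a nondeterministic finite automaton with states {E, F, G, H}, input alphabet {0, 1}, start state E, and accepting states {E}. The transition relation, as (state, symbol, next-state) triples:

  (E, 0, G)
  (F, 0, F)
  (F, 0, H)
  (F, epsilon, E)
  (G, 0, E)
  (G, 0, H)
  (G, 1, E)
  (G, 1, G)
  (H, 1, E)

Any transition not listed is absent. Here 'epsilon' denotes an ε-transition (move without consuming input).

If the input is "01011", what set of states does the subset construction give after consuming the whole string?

{E, G}

Start in {E}.
Read '0': E→{G}; now {G}.
Read '1': G→{E, G}; now {E, G}.
Read '0': E→{G}, G→{E, H}; now {E, G, H}.
Read '1': E→∅, G→{E, G}, H→{E}; now {E, G}.
Read '1': E→∅, G→{E, G}; now {E, G}.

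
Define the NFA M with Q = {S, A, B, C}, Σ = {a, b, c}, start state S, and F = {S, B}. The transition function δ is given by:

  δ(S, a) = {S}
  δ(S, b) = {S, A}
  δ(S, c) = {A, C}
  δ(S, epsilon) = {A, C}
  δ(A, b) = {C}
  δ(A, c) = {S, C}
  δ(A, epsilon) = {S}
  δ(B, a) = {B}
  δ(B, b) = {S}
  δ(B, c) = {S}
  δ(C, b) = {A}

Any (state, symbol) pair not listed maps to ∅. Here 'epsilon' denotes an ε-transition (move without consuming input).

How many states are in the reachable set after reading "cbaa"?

3

Start: ε-closure({S}) = {S, A, C}.
Read 'c': {S, A, C} → {S, A, C}.
Read 'b': {S, A, C} → {S, A, C}.
Read 'a': {S, A, C} → {S, A, C}.
Read 'a': {S, A, C} → {S, A, C}.
That set has 3 states.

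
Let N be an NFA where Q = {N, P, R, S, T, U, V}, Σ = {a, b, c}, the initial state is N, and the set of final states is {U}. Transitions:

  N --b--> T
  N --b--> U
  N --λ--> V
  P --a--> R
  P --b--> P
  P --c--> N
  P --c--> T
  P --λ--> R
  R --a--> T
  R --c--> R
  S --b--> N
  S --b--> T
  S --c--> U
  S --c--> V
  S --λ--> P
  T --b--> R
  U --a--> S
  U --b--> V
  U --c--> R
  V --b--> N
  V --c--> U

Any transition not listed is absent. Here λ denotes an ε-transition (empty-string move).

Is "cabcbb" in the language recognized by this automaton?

Yes

Start: ε-closure({N}) = {N, V}.
Read 'c': {N, V} → {U}.
Read 'a': {U} → {P, R, S}.
Read 'b': {P, R, S} → {N, P, R, T, V}.
Read 'c': {N, P, R, T, V} → {N, R, T, U, V}.
Read 'b': {N, R, T, U, V} → {N, R, T, U, V}.
Read 'b': {N, R, T, U, V} → {N, R, T, U, V}.
The final set {N, R, T, U, V} contains the accepting state U.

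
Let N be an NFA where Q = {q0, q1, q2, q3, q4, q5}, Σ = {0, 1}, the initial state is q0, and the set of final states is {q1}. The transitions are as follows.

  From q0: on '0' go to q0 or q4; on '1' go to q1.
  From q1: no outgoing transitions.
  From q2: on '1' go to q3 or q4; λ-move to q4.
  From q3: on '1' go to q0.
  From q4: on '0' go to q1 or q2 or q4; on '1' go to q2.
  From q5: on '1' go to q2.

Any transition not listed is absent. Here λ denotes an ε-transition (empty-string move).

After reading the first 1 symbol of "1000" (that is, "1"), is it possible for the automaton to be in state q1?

Yes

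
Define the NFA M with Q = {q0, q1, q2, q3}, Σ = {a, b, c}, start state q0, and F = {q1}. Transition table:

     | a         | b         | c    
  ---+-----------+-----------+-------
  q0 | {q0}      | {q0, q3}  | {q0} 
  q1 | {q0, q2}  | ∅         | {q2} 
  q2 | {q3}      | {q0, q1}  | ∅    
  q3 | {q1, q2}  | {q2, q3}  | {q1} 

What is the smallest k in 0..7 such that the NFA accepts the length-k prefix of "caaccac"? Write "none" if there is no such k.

none

Start in {q0}.
Read 'c': {q0} → {q0}.
Read 'a': {q0} → {q0}.
Read 'a': {q0} → {q0}.
Read 'c': {q0} → {q0}.
Read 'c': {q0} → {q0}.
Read 'a': {q0} → {q0}.
Read 'c': {q0} → {q0}.
No reachable set along the way intersects F.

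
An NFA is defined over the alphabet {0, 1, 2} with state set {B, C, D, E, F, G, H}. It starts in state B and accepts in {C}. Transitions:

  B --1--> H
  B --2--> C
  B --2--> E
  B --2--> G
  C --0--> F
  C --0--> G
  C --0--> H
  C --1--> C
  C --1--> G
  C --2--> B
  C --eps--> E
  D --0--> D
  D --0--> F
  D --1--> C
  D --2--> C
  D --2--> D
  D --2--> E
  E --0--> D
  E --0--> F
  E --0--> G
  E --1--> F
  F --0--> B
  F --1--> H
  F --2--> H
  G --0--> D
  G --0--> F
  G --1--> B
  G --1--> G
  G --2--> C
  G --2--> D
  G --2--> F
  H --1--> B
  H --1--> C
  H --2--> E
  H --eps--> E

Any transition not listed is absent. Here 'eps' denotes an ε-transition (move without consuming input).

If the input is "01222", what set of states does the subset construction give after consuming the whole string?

∅

Start in {B}.
Read '0': B→∅; now ∅.
The set is empty and remains empty for the remaining 4 symbols.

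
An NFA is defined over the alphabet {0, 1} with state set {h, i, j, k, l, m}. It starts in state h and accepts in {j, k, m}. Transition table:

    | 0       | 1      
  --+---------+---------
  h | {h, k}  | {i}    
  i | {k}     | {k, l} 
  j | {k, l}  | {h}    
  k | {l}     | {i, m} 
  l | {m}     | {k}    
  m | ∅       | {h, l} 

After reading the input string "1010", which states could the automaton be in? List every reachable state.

Start in {h}.
Read '1': {h} → {i}.
Read '0': {i} → {k}.
Read '1': {k} → {i, m}.
Read '0': {i, m} → {k}.

{k}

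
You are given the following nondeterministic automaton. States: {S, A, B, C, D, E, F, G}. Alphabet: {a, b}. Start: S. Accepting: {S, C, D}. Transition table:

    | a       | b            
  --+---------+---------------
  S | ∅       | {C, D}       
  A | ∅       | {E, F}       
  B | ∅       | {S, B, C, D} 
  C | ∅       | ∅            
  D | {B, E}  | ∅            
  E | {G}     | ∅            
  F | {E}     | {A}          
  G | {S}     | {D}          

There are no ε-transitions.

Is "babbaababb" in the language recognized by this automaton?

Yes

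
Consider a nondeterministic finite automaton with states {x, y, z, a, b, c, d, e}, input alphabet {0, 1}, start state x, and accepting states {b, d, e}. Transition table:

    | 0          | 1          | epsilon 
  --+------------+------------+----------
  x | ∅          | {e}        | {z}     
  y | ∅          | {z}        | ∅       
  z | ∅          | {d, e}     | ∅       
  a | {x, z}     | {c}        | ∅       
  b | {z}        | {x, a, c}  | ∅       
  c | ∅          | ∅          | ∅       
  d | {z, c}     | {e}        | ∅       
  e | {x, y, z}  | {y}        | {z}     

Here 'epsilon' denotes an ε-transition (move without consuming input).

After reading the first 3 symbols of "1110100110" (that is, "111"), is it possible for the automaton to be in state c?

Start: ε-closure({x}) = {x, z}.
Read '1': {x, z} → {z, d, e}.
Read '1': {z, d, e} → {y, z, d, e}.
Read '1': {y, z, d, e} → {y, z, d, e}.
State c is not in {y, z, d, e}.

No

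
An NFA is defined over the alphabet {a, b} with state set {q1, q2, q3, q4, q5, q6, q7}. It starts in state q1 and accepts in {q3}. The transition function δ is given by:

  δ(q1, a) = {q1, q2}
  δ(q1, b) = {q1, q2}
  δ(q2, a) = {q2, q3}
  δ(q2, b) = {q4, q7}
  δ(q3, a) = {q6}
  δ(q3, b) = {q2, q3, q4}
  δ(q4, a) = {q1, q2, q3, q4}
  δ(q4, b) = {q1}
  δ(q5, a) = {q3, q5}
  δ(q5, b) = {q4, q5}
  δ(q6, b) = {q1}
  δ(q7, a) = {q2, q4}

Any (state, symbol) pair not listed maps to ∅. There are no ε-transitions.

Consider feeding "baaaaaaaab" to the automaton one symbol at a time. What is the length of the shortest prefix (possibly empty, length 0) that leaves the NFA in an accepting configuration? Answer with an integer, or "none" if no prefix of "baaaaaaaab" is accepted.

2

Start in {q1}.
Read 'b': q1→{q1, q2}; now {q1, q2}.
Read 'a': q1→{q1, q2}, q2→{q2, q3}; now {q1, q2, q3}.
None of the earlier sets intersect F, but {q1, q2, q3} does.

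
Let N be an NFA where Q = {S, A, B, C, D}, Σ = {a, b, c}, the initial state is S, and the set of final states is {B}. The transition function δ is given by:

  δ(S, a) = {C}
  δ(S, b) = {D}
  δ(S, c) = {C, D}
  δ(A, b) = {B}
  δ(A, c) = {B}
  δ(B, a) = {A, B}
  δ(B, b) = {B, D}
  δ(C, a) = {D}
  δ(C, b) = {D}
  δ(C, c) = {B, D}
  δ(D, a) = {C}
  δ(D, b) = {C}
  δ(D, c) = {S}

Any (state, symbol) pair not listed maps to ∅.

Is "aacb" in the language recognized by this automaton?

No

Start in {S}.
Read 'a': S→{C}; now {C}.
Read 'a': C→{D}; now {D}.
Read 'c': D→{S}; now {S}.
Read 'b': S→{D}; now {D}.
The final set {D} contains no accepting state.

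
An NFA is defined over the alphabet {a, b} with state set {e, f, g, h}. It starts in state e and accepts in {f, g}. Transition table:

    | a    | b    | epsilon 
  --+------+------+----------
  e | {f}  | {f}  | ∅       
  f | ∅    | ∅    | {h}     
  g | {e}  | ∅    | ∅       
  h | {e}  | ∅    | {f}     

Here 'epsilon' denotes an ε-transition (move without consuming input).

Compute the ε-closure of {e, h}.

{e, f, h}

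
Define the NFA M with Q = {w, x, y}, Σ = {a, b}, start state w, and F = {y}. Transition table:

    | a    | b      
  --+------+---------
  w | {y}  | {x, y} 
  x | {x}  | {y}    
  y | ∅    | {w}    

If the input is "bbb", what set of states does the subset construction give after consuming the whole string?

Start in {w}.
Read 'b': {w} → {x, y}.
Read 'b': {x, y} → {w, y}.
Read 'b': {w, y} → {w, x, y}.

{w, x, y}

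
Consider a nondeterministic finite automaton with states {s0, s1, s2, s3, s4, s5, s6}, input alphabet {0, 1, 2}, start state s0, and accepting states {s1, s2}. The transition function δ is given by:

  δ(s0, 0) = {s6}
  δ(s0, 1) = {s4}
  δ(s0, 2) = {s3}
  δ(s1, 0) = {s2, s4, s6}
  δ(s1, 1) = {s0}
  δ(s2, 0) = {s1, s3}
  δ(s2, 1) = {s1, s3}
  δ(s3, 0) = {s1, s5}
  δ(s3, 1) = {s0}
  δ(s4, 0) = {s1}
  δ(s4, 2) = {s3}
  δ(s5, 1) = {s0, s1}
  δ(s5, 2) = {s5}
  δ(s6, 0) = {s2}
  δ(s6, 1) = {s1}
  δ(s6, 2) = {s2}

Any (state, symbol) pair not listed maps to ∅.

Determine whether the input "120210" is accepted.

Start in {s0}.
Read '1': s0→{s4}; now {s4}.
Read '2': s4→{s3}; now {s3}.
Read '0': s3→{s1, s5}; now {s1, s5}.
Read '2': s1→∅, s5→{s5}; now {s5}.
Read '1': s5→{s0, s1}; now {s0, s1}.
Read '0': s0→{s6}, s1→{s2, s4, s6}; now {s2, s4, s6}.
The final set {s2, s4, s6} contains the accepting state s2.

Yes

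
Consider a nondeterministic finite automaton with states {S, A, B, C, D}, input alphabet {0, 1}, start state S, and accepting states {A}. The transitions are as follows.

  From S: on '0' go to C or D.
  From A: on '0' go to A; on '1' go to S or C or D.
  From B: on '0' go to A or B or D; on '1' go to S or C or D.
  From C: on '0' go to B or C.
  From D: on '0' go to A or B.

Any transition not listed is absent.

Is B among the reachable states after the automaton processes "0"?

Start in {S}.
Read '0': {S} → {C, D}.
State B is not in {C, D}.

No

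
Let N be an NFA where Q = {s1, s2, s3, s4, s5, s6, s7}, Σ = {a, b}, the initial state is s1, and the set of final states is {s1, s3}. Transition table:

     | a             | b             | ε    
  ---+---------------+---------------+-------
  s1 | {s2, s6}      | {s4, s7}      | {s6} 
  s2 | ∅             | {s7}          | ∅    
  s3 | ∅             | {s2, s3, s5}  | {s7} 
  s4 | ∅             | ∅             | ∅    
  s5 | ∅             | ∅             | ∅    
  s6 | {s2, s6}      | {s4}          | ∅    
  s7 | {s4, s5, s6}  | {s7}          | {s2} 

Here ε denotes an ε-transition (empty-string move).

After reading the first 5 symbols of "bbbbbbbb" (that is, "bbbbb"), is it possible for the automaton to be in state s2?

Yes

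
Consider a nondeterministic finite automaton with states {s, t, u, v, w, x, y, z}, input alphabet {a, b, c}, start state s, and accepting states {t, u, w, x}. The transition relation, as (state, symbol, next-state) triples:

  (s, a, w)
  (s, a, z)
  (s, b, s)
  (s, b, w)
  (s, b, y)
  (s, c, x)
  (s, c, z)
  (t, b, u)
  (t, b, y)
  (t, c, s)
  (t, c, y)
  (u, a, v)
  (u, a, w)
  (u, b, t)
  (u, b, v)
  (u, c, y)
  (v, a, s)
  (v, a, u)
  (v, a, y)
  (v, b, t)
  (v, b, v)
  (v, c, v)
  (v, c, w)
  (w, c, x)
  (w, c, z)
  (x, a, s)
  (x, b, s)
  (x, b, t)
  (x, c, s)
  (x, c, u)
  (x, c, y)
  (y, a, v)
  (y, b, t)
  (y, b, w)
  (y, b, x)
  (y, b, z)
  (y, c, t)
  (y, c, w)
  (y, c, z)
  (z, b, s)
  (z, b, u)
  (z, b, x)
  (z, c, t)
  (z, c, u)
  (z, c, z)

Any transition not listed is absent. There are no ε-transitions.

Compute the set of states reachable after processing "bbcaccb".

Start in {s}.
Read 'b': {s} → {s, w, y}.
Read 'b': {s, w, y} → {s, t, w, x, y, z}.
Read 'c': {s, t, w, x, y, z} → {s, t, u, w, x, y, z}.
Read 'a': {s, t, u, w, x, y, z} → {s, v, w, z}.
Read 'c': {s, v, w, z} → {t, u, v, w, x, z}.
Read 'c': {t, u, v, w, x, z} → {s, t, u, v, w, x, y, z}.
Read 'b': {s, t, u, v, w, x, y, z} → {s, t, u, v, w, x, y, z}.

{s, t, u, v, w, x, y, z}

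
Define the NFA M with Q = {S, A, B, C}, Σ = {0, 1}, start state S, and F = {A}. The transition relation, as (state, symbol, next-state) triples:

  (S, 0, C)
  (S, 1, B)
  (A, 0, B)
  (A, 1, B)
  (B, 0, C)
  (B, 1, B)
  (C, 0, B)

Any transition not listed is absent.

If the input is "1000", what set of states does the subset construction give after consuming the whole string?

{C}

Start in {S}.
Read '1': S→{B}; now {B}.
Read '0': B→{C}; now {C}.
Read '0': C→{B}; now {B}.
Read '0': B→{C}; now {C}.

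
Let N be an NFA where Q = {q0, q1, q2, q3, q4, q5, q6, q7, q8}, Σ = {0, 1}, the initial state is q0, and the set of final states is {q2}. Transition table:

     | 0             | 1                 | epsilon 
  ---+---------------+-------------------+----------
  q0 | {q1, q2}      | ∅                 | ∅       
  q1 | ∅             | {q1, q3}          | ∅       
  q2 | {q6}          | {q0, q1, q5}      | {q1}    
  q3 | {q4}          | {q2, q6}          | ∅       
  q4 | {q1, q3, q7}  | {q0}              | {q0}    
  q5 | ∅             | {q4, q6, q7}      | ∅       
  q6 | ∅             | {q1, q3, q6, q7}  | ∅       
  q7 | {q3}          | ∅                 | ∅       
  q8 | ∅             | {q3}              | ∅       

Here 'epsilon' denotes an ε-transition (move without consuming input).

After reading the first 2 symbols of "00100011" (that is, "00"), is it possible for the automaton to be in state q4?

Start in {q0}.
Read '0': {q0} → {q1, q2}.
Read '0': {q1, q2} → {q6}.
State q4 is not in {q6}.

No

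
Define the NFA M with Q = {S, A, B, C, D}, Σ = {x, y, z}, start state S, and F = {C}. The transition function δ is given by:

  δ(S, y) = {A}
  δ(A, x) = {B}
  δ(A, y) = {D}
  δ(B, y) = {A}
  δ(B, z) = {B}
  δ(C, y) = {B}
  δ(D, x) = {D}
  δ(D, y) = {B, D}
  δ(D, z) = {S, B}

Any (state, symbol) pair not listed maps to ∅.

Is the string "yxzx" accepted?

Start in {S}.
Read 'y': S→{A}; now {A}.
Read 'x': A→{B}; now {B}.
Read 'z': B→{B}; now {B}.
Read 'x': B→∅; now ∅.
The final set ∅ contains no accepting state.

No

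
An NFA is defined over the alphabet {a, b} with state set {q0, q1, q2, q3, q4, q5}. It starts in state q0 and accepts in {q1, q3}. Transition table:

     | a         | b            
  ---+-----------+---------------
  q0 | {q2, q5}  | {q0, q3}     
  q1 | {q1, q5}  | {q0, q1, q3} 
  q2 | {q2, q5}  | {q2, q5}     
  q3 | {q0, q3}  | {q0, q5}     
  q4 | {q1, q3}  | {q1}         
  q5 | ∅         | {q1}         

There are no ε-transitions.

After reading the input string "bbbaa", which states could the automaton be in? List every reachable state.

{q0, q1, q2, q3, q5}

Start in {q0}.
Read 'b': q0→{q0, q3}; now {q0, q3}.
Read 'b': q0→{q0, q3}, q3→{q0, q5}; now {q0, q3, q5}.
Read 'b': q0→{q0, q3}, q3→{q0, q5}, q5→{q1}; now {q0, q1, q3, q5}.
Read 'a': q0→{q2, q5}, q1→{q1, q5}, q3→{q0, q3}, q5→∅; now {q0, q1, q2, q3, q5}.
Read 'a': q0→{q2, q5}, q1→{q1, q5}, q2→{q2, q5}, q3→{q0, q3}, q5→∅; now {q0, q1, q2, q3, q5}.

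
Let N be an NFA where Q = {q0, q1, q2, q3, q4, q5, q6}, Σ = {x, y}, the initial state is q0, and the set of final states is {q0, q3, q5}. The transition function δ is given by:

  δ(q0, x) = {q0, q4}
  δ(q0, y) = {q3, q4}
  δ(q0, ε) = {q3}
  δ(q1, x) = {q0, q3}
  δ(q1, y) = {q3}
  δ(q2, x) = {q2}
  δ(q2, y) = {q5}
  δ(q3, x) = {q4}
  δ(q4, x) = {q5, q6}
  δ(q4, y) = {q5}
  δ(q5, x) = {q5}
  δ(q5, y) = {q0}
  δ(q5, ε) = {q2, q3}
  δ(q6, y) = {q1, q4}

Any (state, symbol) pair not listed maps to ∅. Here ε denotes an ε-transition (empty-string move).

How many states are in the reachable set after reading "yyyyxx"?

Start: ε-closure({q0}) = {q0, q3}.
Read 'y': q0→{q3, q4}, q3→∅; now {q3, q4}.
Read 'y': q3→∅, q4→{q5}; union {q5}; ε-closure = {q2, q3, q5}.
Read 'y': q2→{q5}, q3→∅, q5→{q0}; union {q0, q5}; ε-closure = {q0, q2, q3, q5}.
Read 'y': q0→{q3, q4}, q2→{q5}, q3→∅, q5→{q0}; union {q0, q3, q4, q5}; ε-closure = {q0, q2, q3, q4, q5}.
Read 'x': q0→{q0, q4}, q2→{q2}, q3→{q4}, q4→{q5, q6}, q5→{q5}; union {q0, q2, q4, q5, q6}; ε-closure = {q0, q2, q3, q4, q5, q6}.
Read 'x': q0→{q0, q4}, q2→{q2}, q3→{q4}, q4→{q5, q6}, q5→{q5}, q6→∅; union {q0, q2, q4, q5, q6}; ε-closure = {q0, q2, q3, q4, q5, q6}.
That set has 6 states.

6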